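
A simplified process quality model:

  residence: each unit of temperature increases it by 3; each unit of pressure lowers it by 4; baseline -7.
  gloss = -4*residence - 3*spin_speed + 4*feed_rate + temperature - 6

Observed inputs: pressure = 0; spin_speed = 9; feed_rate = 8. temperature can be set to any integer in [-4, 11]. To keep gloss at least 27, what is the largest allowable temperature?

temperature = 0

Substituting into the residence equation gives residence = 3*temperature - 7.
gloss becomes -11*temperature + 27.
Require -11*temperature + 27 ≥ 27, so temperature ≤ 0.
The largest integer in [-4, 11] satisfying this is 0.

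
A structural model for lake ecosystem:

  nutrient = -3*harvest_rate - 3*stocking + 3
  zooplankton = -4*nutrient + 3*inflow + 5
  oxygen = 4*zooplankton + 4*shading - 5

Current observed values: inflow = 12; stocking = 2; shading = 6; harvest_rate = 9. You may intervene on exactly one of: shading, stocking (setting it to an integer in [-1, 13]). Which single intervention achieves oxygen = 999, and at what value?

set stocking = 9

Intervening on shading: oxygen = 4*shading + 639. Reaching 999 requires shading = 90, outside [-1, 13].
Intervening on stocking: with other inputs at their observed values, oxygen = 48*stocking + 567. Solving for 999 gives stocking = 9, within [-1, 13].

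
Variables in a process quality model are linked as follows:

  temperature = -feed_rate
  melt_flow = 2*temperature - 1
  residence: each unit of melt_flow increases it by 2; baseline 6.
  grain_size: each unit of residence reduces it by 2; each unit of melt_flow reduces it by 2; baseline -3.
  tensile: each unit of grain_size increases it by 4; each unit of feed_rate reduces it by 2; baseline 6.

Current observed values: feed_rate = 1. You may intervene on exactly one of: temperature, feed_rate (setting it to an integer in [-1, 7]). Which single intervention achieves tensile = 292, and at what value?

Intervening on temperature: tensile = -48*temperature - 32. Reaching 292 requires temperature = -27/4, not an integer.
Intervening on feed_rate: with other inputs at their observed values, tensile = 46*feed_rate - 30. Solving for 292 gives feed_rate = 7, within [-1, 7].

set feed_rate = 7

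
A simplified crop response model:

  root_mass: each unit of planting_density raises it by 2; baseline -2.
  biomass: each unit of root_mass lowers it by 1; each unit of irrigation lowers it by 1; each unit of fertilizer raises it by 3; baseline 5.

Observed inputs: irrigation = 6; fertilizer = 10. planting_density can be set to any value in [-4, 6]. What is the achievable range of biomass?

19 to 39

Substituting into the biomass equation gives biomass = -2*planting_density + 31.
Linear in planting_density, so extremes are at the endpoints: planting_density = -4 gives biomass = 39; planting_density = 6 gives biomass = 19.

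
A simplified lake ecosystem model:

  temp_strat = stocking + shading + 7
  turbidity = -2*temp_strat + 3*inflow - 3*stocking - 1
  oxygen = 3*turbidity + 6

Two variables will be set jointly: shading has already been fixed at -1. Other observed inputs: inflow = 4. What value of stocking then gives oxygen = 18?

With shading held at -1:
Substituting into the temp_strat equation gives temp_strat = stocking + 6.
This gives turbidity = -5*stocking - 1.
This gives oxygen = -15*stocking + 3.
Solve -15*stocking + 3 = 18: stocking = (18 - 3) / -15 = -1.

stocking = -1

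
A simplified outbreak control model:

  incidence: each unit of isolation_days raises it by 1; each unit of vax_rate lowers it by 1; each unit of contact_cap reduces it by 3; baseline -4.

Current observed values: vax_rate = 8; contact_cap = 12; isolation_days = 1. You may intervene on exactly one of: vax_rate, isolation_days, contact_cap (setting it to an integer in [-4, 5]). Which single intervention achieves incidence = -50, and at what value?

Intervening on vax_rate: incidence = -vax_rate - 39. Reaching -50 requires vax_rate = 11, outside [-4, 5].
Intervening on isolation_days: with other inputs at their observed values, incidence = isolation_days - 48. Solving for -50 gives isolation_days = -2, within [-4, 5].
Intervening on contact_cap: incidence = -3*contact_cap - 11. Reaching -50 requires contact_cap = 13, outside [-4, 5].

set isolation_days = -2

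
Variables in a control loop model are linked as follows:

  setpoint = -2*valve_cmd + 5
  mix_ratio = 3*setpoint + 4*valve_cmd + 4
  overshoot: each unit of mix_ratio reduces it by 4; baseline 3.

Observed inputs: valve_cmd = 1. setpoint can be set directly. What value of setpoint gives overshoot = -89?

Intervening on setpoint fixes its value directly, overriding its dependence on valve_cmd.
Substituting into the mix_ratio equation gives mix_ratio = 3*setpoint + 8.
Substituting into the overshoot equation gives overshoot = -12*setpoint - 29.
Solve -12*setpoint - 29 = -89: setpoint = (-89 + 29) / -12 = 5.

setpoint = 5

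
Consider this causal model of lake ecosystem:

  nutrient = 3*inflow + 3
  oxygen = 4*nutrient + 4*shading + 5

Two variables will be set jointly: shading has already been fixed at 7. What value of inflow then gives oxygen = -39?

inflow = -7

With shading held at 7:
Substituting into the oxygen equation gives oxygen = 12*inflow + 45.
Solve 12*inflow + 45 = -39: inflow = (-39 - 45) / 12 = -7.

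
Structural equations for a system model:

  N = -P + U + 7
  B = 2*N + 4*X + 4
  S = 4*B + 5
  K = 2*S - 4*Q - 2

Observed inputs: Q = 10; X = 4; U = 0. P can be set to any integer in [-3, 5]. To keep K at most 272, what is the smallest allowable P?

P = -2

Substituting into the N equation gives N = -P + 7.
Substituting into the B equation gives B = -2*P + 34.
So S = -8*P + 141.
Substituting into the K equation gives K = -16*P + 240.
Require -16*P + 240 ≤ 272, so P ≥ -2.
The smallest integer in [-3, 5] satisfying this is -2.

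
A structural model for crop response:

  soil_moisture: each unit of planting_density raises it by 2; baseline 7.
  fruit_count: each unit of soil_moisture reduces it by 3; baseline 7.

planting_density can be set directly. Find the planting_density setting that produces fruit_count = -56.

planting_density = 7

Substituting into the fruit_count equation gives fruit_count = -6*planting_density - 14.
Solve -6*planting_density - 14 = -56: planting_density = (-56 + 14) / -6 = 7.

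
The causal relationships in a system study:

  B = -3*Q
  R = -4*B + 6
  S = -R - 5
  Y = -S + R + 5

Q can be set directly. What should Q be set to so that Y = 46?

Substituting into the R equation gives R = 12*Q + 6.
Substituting into the S equation gives S = -12*Q - 11.
Substituting into the Y equation gives Y = 24*Q + 22.
Solve 24*Q + 22 = 46: Q = (46 - 22) / 24 = 1.

Q = 1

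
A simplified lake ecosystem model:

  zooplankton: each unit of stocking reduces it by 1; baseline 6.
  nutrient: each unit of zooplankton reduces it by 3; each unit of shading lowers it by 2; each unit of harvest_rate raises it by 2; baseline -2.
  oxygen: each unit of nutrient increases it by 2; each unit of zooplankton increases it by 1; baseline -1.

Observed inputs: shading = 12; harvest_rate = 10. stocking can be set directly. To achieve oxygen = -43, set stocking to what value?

stocking = 0

Substituting into the nutrient equation gives nutrient = 3*stocking - 24.
Substituting into the oxygen equation gives oxygen = 5*stocking - 43.
Solve 5*stocking - 43 = -43: stocking = (-43 + 43) / 5 = 0.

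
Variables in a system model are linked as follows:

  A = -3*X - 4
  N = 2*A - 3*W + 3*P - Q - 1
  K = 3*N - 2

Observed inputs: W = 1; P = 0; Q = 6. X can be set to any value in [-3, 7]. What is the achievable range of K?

Substituting into the N equation gives N = -6*X - 18.
Substituting into the K equation gives K = -18*X - 56.
Linear in X, so extremes are at the endpoints: X = -3 gives K = -2; X = 7 gives K = -182.

-182 to -2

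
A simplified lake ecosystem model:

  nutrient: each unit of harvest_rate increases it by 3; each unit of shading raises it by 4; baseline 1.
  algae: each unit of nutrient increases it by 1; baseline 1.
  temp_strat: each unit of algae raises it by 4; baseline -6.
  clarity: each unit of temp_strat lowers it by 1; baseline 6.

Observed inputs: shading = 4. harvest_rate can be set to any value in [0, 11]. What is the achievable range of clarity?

Substituting into the nutrient equation gives nutrient = 3*harvest_rate + 17.
Substituting into the algae equation gives algae = 3*harvest_rate + 18.
Substituting into the temp_strat equation gives temp_strat = 12*harvest_rate + 66.
clarity becomes -12*harvest_rate - 60.
Linear in harvest_rate, so extremes are at the endpoints: harvest_rate = 0 gives clarity = -60; harvest_rate = 11 gives clarity = -192.

-192 to -60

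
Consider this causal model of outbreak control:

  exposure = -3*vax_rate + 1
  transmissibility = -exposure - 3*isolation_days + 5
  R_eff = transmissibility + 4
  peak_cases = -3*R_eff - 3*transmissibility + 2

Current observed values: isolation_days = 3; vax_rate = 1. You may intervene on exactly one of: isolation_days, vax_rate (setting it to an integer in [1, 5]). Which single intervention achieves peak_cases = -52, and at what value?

set vax_rate = 4

Intervening on isolation_days: peak_cases = 18*isolation_days - 52. Reaching -52 requires isolation_days = 0, outside [1, 5].
Intervening on vax_rate: with other inputs at their observed values, peak_cases = -18*vax_rate + 20. Solving for -52 gives vax_rate = 4, within [1, 5].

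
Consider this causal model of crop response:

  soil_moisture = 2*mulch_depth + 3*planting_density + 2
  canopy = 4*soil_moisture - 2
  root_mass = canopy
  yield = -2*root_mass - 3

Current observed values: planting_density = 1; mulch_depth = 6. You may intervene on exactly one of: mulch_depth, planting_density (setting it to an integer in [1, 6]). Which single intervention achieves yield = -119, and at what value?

Intervening on mulch_depth: with other inputs at their observed values, yield = -16*mulch_depth - 39. Solving for -119 gives mulch_depth = 5, within [1, 6].
Intervening on planting_density: yield = -24*planting_density - 111. Reaching -119 requires planting_density = 1/3, not an integer.

set mulch_depth = 5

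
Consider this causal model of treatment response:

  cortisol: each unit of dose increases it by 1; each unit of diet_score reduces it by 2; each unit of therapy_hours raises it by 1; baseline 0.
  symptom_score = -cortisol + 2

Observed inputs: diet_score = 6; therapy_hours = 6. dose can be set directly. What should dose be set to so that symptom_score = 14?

Substituting into the cortisol equation gives cortisol = dose - 6.
So symptom_score = -dose + 8.
Solve -dose + 8 = 14: dose = (14 - 8) / -1 = -6.

dose = -6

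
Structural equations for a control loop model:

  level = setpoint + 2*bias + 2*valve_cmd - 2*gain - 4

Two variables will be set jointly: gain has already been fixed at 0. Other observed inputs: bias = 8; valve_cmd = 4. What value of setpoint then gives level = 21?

With gain held at 0:
Substituting into the level equation gives level = setpoint + 20.
Solve setpoint + 20 = 21: setpoint = (21 - 20) / 1 = 1.

setpoint = 1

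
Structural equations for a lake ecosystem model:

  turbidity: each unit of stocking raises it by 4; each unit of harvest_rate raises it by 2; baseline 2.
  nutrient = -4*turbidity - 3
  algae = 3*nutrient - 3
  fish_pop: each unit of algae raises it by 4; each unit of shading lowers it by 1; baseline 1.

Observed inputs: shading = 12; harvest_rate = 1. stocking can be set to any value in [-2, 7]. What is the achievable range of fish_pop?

Substituting into the turbidity equation gives turbidity = 4*stocking + 4.
Substituting into the nutrient equation gives nutrient = -16*stocking - 19.
So algae = -48*stocking - 60.
This gives fish_pop = -192*stocking - 251.
Linear in stocking, so extremes are at the endpoints: stocking = -2 gives fish_pop = 133; stocking = 7 gives fish_pop = -1595.

-1595 to 133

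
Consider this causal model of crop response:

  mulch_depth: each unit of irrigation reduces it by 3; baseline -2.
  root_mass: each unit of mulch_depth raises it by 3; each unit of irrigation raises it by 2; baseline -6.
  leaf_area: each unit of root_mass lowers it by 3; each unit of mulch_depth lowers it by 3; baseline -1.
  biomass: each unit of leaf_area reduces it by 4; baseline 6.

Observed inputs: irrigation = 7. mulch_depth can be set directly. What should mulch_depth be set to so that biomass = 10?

mulch_depth = -2

Intervening on mulch_depth fixes its value directly, overriding its dependence on irrigation.
Substituting into the root_mass equation gives root_mass = 3*mulch_depth + 8.
leaf_area becomes -12*mulch_depth - 25.
Substituting into the biomass equation gives biomass = 48*mulch_depth + 106.
Solve 48*mulch_depth + 106 = 10: mulch_depth = (10 - 106) / 48 = -2.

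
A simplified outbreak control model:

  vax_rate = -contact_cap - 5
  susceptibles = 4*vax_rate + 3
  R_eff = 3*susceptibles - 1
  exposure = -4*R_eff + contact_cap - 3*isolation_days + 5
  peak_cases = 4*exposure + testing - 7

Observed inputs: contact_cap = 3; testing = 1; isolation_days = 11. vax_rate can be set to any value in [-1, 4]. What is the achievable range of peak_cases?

-1002 to -42

Intervening on vax_rate fixes its value directly, overriding its dependence on contact_cap.
Substituting into the R_eff equation gives R_eff = 12*vax_rate + 8.
Substituting into the exposure equation gives exposure = -48*vax_rate - 57.
So peak_cases = -192*vax_rate - 234.
Linear in vax_rate, so extremes are at the endpoints: vax_rate = -1 gives peak_cases = -42; vax_rate = 4 gives peak_cases = -1002.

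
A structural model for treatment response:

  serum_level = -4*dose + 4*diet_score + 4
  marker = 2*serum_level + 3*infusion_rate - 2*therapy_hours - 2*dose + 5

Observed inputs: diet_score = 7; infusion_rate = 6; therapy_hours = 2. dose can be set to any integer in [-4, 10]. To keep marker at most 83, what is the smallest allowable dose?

Substituting into the serum_level equation gives serum_level = -4*dose + 32.
Substituting into the marker equation gives marker = -10*dose + 83.
Require -10*dose + 83 ≤ 83, so dose ≥ 0.
The smallest integer in [-4, 10] satisfying this is 0.

dose = 0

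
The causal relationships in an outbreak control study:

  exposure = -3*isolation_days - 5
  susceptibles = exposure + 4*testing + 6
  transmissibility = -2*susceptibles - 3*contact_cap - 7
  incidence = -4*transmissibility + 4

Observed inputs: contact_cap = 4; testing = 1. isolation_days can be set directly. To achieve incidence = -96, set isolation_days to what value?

isolation_days = 9

Substituting into the susceptibles equation gives susceptibles = -3*isolation_days + 5.
So transmissibility = 6*isolation_days - 29.
This gives incidence = -24*isolation_days + 120.
Solve -24*isolation_days + 120 = -96: isolation_days = (-96 - 120) / -24 = 9.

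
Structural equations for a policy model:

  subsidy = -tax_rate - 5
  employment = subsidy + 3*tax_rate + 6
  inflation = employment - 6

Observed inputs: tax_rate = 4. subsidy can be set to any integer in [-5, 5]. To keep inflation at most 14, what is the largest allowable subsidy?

subsidy = 2

Intervening on subsidy fixes its value directly, overriding its dependence on tax_rate.
Substituting into the employment equation gives employment = subsidy + 18.
Substituting into the inflation equation gives inflation = subsidy + 12.
Require subsidy + 12 ≤ 14, so subsidy ≤ 2.
The largest integer in [-5, 5] satisfying this is 2.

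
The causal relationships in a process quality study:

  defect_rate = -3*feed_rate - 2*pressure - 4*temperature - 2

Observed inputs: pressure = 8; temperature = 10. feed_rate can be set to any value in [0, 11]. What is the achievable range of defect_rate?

Substituting into the defect_rate equation gives defect_rate = -3*feed_rate - 58.
Linear in feed_rate, so extremes are at the endpoints: feed_rate = 0 gives defect_rate = -58; feed_rate = 11 gives defect_rate = -91.

-91 to -58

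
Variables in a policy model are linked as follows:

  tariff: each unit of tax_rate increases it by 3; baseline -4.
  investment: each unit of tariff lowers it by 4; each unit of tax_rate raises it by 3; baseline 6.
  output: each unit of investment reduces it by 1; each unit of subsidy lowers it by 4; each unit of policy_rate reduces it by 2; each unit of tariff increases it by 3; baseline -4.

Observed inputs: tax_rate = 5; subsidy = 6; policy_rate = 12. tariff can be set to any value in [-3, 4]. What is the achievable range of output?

Intervening on tariff fixes its value directly, overriding its dependence on tax_rate.
Substituting into the investment equation gives investment = -4*tariff + 21.
So output = 7*tariff - 73.
Linear in tariff, so extremes are at the endpoints: tariff = -3 gives output = -94; tariff = 4 gives output = -45.

-94 to -45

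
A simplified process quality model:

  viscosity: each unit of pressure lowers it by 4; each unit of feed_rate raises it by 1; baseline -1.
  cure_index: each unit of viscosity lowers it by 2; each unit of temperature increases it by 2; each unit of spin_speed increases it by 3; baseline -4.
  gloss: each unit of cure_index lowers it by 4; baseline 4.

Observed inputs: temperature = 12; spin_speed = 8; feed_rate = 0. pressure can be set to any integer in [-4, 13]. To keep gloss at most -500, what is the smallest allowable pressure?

pressure = 10

Substituting into the viscosity equation gives viscosity = -4*pressure - 1.
This gives cure_index = 8*pressure + 46.
This gives gloss = -32*pressure - 180.
Require -32*pressure - 180 ≤ -500, so pressure ≥ 10.
The smallest integer in [-4, 13] satisfying this is 10.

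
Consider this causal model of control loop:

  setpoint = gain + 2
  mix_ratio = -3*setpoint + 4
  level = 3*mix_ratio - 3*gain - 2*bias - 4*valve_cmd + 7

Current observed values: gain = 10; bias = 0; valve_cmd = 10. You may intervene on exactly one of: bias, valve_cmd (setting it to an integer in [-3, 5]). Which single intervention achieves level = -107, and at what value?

Intervening on bias: level = -2*bias - 159. Reaching -107 requires bias = -26, outside [-3, 5].
Intervening on valve_cmd: with other inputs at their observed values, level = -4*valve_cmd - 119. Solving for -107 gives valve_cmd = -3, within [-3, 5].

set valve_cmd = -3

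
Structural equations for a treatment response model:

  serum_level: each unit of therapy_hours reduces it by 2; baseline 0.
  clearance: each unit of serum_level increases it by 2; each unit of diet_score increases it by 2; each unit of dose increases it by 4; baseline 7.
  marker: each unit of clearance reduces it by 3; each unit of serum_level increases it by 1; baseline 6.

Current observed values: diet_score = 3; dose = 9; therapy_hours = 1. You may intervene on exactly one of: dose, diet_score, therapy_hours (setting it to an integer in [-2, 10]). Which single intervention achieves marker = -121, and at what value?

Intervening on dose: marker = -12*dose - 23. Reaching -121 requires dose = 49/6, not an integer.
Intervening on diet_score: marker = -6*diet_score - 113. Reaching -121 requires diet_score = 4/3, not an integer.
Intervening on therapy_hours: with other inputs at their observed values, marker = 10*therapy_hours - 141. Solving for -121 gives therapy_hours = 2, within [-2, 10].

set therapy_hours = 2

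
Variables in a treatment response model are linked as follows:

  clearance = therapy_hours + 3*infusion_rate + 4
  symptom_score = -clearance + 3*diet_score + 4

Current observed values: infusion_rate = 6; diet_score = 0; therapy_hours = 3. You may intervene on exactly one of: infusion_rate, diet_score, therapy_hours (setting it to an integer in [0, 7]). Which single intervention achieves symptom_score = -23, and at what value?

Intervening on infusion_rate: symptom_score = -3*infusion_rate - 3. Reaching -23 requires infusion_rate = 20/3, not an integer.
Intervening on diet_score: symptom_score = 3*diet_score - 21. Reaching -23 requires diet_score = -2/3, not an integer.
Intervening on therapy_hours: with other inputs at their observed values, symptom_score = -therapy_hours - 18. Solving for -23 gives therapy_hours = 5, within [0, 7].

set therapy_hours = 5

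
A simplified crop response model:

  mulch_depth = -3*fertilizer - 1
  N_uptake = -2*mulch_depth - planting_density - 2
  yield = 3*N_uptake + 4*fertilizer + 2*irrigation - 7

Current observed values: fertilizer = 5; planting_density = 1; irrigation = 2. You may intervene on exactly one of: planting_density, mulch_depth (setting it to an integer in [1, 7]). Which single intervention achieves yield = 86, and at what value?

set planting_density = 7

Intervening on planting_density: with other inputs at their observed values, yield = -3*planting_density + 107. Solving for 86 gives planting_density = 7, within [1, 7].
Intervening on mulch_depth: yield = -6*mulch_depth + 8. Reaching 86 requires mulch_depth = -13, outside [1, 7].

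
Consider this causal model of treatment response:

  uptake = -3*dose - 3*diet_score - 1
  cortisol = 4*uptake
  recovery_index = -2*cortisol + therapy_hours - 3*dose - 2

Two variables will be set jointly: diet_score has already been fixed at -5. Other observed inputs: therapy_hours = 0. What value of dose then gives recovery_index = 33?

With diet_score held at -5:
Substituting into the uptake equation gives uptake = -3*dose + 14.
Substituting into the cortisol equation gives cortisol = -12*dose + 56.
recovery_index becomes 21*dose - 114.
Solve 21*dose - 114 = 33: dose = (33 + 114) / 21 = 7.

dose = 7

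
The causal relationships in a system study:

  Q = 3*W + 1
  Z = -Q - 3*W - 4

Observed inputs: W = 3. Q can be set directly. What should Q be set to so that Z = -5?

Q = -8

Intervening on Q fixes its value directly, overriding its dependence on W.
Substituting into the Z equation gives Z = -Q - 13.
Solve -Q - 13 = -5: Q = (-5 + 13) / -1 = -8.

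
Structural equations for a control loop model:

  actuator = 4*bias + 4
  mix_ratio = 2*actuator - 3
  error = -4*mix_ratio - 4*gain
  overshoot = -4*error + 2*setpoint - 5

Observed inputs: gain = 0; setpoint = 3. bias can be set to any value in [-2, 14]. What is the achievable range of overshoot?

Substituting into the mix_ratio equation gives mix_ratio = 8*bias + 5.
Substituting into the error equation gives error = -32*bias - 20.
overshoot becomes 128*bias + 81.
Linear in bias, so extremes are at the endpoints: bias = -2 gives overshoot = -175; bias = 14 gives overshoot = 1873.

-175 to 1873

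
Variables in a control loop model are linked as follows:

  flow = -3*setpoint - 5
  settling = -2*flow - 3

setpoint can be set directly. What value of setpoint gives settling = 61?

Substituting into the settling equation gives settling = 6*setpoint + 7.
Solve 6*setpoint + 7 = 61: setpoint = (61 - 7) / 6 = 9.

setpoint = 9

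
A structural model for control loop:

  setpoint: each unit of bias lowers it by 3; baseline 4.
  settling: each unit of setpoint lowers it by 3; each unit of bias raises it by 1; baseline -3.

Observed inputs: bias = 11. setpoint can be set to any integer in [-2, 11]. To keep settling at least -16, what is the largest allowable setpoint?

Intervening on setpoint fixes its value directly, overriding its dependence on bias.
Substituting into the settling equation gives settling = -3*setpoint + 8.
Require -3*setpoint + 8 ≥ -16, so setpoint ≤ 8.
The largest integer in [-2, 11] satisfying this is 8.

setpoint = 8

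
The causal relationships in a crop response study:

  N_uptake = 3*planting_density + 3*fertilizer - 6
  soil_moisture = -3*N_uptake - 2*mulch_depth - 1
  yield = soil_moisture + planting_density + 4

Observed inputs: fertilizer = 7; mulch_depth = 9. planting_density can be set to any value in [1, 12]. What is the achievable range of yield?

Substituting into the N_uptake equation gives N_uptake = 3*planting_density + 15.
Substituting into the soil_moisture equation gives soil_moisture = -9*planting_density - 64.
So yield = -8*planting_density - 60.
Linear in planting_density, so extremes are at the endpoints: planting_density = 1 gives yield = -68; planting_density = 12 gives yield = -156.

-156 to -68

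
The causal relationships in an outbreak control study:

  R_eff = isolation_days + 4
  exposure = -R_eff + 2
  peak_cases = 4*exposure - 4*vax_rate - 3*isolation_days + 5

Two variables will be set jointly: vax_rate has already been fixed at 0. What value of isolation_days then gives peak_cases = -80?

isolation_days = 11

With vax_rate held at 0:
Substituting into the exposure equation gives exposure = -isolation_days - 2.
This gives peak_cases = -7*isolation_days - 3.
Solve -7*isolation_days - 3 = -80: isolation_days = (-80 + 3) / -7 = 11.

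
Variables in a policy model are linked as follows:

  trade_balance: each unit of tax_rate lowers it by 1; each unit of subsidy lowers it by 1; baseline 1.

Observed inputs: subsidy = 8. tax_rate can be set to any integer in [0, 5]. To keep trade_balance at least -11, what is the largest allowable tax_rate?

tax_rate = 4

Substituting into the trade_balance equation gives trade_balance = -tax_rate - 7.
Require -tax_rate - 7 ≥ -11, so tax_rate ≤ 4.
The largest integer in [0, 5] satisfying this is 4.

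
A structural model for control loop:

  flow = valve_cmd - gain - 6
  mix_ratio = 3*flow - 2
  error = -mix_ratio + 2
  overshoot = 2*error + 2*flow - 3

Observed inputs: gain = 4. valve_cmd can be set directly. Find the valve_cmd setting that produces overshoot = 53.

Substituting into the flow equation gives flow = valve_cmd - 10.
Substituting into the mix_ratio equation gives mix_ratio = 3*valve_cmd - 32.
Substituting into the error equation gives error = -3*valve_cmd + 34.
This gives overshoot = -4*valve_cmd + 45.
Solve -4*valve_cmd + 45 = 53: valve_cmd = (53 - 45) / -4 = -2.

valve_cmd = -2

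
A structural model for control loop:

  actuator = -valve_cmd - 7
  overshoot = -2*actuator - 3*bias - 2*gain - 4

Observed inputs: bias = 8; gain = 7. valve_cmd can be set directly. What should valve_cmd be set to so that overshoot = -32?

Substituting into the overshoot equation gives overshoot = 2*valve_cmd - 28.
Solve 2*valve_cmd - 28 = -32: valve_cmd = (-32 + 28) / 2 = -2.

valve_cmd = -2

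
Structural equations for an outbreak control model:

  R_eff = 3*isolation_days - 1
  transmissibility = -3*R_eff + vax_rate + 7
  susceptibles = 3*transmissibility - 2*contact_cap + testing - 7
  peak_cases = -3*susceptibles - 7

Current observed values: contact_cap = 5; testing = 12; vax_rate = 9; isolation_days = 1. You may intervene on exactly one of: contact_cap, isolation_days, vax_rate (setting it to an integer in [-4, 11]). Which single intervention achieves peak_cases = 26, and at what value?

set vax_rate = -3

Intervening on contact_cap: peak_cases = 6*contact_cap - 112. Reaching 26 requires contact_cap = 23, outside [-4, 11].
Intervening on isolation_days: peak_cases = 81*isolation_days - 163. Reaching 26 requires isolation_days = 7/3, not an integer.
Intervening on vax_rate: with other inputs at their observed values, peak_cases = -9*vax_rate - 1. Solving for 26 gives vax_rate = -3, within [-4, 11].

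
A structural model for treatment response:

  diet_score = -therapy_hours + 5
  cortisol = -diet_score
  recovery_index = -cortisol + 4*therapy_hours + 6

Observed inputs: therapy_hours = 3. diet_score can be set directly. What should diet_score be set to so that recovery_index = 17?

diet_score = -1

Intervening on diet_score fixes its value directly, overriding its dependence on therapy_hours.
Substituting into the recovery_index equation gives recovery_index = diet_score + 18.
Solve diet_score + 18 = 17: diet_score = (17 - 18) / 1 = -1.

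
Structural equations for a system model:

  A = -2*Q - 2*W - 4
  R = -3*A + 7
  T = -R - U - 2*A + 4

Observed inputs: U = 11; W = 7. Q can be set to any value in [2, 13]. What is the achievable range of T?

-58 to -36

Substituting into the A equation gives A = -2*Q - 18.
Substituting into the R equation gives R = 6*Q + 61.
So T = -2*Q - 32.
Linear in Q, so extremes are at the endpoints: Q = 2 gives T = -36; Q = 13 gives T = -58.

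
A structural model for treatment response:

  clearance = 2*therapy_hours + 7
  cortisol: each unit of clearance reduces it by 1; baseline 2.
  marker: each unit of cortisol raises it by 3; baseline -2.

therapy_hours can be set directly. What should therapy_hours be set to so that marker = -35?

Substituting into the cortisol equation gives cortisol = -2*therapy_hours - 5.
Substituting into the marker equation gives marker = -6*therapy_hours - 17.
Solve -6*therapy_hours - 17 = -35: therapy_hours = (-35 + 17) / -6 = 3.

therapy_hours = 3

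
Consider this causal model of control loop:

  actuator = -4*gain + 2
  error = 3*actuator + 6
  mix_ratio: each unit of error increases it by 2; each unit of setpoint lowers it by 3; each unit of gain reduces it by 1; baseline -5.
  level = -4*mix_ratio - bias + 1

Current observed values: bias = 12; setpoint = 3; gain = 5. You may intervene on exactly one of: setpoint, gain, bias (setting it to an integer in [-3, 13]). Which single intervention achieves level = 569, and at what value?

set setpoint = 13

Intervening on setpoint: with other inputs at their observed values, level = 12*setpoint + 413. Solving for 569 gives setpoint = 13, within [-3, 13].
Intervening on gain: level = 100*gain - 51. Reaching 569 requires gain = 31/5, not an integer.
Intervening on bias: level = -bias + 461. Reaching 569 requires bias = -108, outside [-3, 13].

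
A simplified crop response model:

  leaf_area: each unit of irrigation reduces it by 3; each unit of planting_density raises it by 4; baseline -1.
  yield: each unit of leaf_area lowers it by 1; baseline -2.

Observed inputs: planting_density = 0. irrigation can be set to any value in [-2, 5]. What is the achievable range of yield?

-7 to 14

Substituting into the leaf_area equation gives leaf_area = -3*irrigation - 1.
So yield = 3*irrigation - 1.
Linear in irrigation, so extremes are at the endpoints: irrigation = -2 gives yield = -7; irrigation = 5 gives yield = 14.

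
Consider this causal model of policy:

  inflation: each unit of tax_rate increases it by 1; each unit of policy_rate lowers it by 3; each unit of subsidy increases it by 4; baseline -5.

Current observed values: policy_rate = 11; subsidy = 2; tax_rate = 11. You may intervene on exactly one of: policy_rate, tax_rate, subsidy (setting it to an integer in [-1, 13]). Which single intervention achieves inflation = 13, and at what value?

set subsidy = 10

Intervening on policy_rate: inflation = -3*policy_rate + 14. Reaching 13 requires policy_rate = 1/3, not an integer.
Intervening on tax_rate: inflation = tax_rate - 30. Reaching 13 requires tax_rate = 43, outside [-1, 13].
Intervening on subsidy: with other inputs at their observed values, inflation = 4*subsidy - 27. Solving for 13 gives subsidy = 10, within [-1, 13].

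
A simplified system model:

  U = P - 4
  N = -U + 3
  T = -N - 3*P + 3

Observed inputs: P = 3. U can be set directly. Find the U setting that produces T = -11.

U = -2

Intervening on U fixes its value directly, overriding its dependence on P.
Substituting into the T equation gives T = U - 9.
Solve U - 9 = -11: U = (-11 + 9) / 1 = -2.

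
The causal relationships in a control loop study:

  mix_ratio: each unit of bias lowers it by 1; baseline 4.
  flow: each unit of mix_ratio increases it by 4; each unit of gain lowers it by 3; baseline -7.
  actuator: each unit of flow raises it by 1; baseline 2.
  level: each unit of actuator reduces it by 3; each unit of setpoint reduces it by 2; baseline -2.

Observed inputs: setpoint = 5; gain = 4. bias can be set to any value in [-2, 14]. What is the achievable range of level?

-33 to 159

Substituting into the flow equation gives flow = -4*bias - 3.
So actuator = -4*bias - 1.
level becomes 12*bias - 9.
Linear in bias, so extremes are at the endpoints: bias = -2 gives level = -33; bias = 14 gives level = 159.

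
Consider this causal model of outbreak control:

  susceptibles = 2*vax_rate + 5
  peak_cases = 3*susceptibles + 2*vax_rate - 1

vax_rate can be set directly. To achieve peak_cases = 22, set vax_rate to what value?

Substituting into the peak_cases equation gives peak_cases = 8*vax_rate + 14.
Solve 8*vax_rate + 14 = 22: vax_rate = (22 - 14) / 8 = 1.

vax_rate = 1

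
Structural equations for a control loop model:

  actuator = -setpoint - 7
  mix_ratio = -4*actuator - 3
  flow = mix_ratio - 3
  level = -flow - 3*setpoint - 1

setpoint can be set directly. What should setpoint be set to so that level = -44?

Substituting into the mix_ratio equation gives mix_ratio = 4*setpoint + 25.
Substituting into the flow equation gives flow = 4*setpoint + 22.
Substituting into the level equation gives level = -7*setpoint - 23.
Solve -7*setpoint - 23 = -44: setpoint = (-44 + 23) / -7 = 3.

setpoint = 3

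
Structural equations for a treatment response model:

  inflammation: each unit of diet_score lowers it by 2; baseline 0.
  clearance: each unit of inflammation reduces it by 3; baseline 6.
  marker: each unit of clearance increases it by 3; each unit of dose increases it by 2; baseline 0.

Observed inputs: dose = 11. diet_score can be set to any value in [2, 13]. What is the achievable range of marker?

76 to 274

Substituting into the clearance equation gives clearance = 6*diet_score + 6.
Substituting into the marker equation gives marker = 18*diet_score + 40.
Linear in diet_score, so extremes are at the endpoints: diet_score = 2 gives marker = 76; diet_score = 13 gives marker = 274.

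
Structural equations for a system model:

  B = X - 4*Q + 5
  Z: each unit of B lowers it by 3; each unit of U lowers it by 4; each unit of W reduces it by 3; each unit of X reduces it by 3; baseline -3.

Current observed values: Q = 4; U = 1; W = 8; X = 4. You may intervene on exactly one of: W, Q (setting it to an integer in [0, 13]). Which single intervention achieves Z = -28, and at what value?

set W = 10

Intervening on W: with other inputs at their observed values, Z = -3*W + 2. Solving for -28 gives W = 10, within [0, 13].
Intervening on Q: Z = 12*Q - 70. Reaching -28 requires Q = 7/2, not an integer.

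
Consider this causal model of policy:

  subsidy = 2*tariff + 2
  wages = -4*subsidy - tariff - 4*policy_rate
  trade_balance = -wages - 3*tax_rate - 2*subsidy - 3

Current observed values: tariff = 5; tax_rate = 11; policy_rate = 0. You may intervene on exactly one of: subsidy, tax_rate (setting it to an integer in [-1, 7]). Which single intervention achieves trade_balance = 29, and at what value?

Intervening on subsidy: trade_balance = 2*subsidy - 31. Reaching 29 requires subsidy = 30, outside [-1, 7].
Intervening on tax_rate: with other inputs at their observed values, trade_balance = -3*tax_rate + 26. Solving for 29 gives tax_rate = -1, within [-1, 7].

set tax_rate = -1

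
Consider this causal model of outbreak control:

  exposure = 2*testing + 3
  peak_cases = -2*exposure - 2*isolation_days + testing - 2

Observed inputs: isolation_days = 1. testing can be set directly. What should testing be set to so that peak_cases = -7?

testing = -1

Substituting into the peak_cases equation gives peak_cases = -3*testing - 10.
Solve -3*testing - 10 = -7: testing = (-7 + 10) / -3 = -1.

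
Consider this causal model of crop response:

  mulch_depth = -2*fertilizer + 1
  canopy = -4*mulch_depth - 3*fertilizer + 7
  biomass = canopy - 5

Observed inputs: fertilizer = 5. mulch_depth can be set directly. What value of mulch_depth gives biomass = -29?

Intervening on mulch_depth fixes its value directly, overriding its dependence on fertilizer.
Substituting into the canopy equation gives canopy = -4*mulch_depth - 8.
Substituting into the biomass equation gives biomass = -4*mulch_depth - 13.
Solve -4*mulch_depth - 13 = -29: mulch_depth = (-29 + 13) / -4 = 4.

mulch_depth = 4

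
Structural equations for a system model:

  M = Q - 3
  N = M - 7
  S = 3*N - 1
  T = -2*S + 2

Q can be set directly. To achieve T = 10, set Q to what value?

Q = 9

Substituting into the N equation gives N = Q - 10.
Substituting into the S equation gives S = 3*Q - 31.
T becomes -6*Q + 64.
Solve -6*Q + 64 = 10: Q = (10 - 64) / -6 = 9.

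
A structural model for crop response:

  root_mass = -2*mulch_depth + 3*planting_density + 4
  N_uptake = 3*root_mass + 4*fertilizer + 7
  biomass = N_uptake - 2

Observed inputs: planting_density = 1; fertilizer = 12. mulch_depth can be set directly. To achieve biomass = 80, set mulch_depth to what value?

mulch_depth = -1

Substituting into the root_mass equation gives root_mass = -2*mulch_depth + 7.
This gives N_uptake = -6*mulch_depth + 76.
Substituting into the biomass equation gives biomass = -6*mulch_depth + 74.
Solve -6*mulch_depth + 74 = 80: mulch_depth = (80 - 74) / -6 = -1.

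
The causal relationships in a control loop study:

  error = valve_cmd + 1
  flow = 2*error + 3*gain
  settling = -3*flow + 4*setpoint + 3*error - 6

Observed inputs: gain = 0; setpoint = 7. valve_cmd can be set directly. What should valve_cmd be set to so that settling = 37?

valve_cmd = -6

Substituting into the flow equation gives flow = 2*valve_cmd + 2.
settling becomes -3*valve_cmd + 19.
Solve -3*valve_cmd + 19 = 37: valve_cmd = (37 - 19) / -3 = -6.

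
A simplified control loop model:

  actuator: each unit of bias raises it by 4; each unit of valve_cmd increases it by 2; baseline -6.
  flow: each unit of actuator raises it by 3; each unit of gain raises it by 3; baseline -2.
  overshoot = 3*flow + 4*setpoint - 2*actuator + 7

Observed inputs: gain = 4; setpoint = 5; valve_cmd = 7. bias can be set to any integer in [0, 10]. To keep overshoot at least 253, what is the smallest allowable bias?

Substituting into the actuator equation gives actuator = 4*bias + 8.
Substituting into the flow equation gives flow = 12*bias + 34.
Substituting into the overshoot equation gives overshoot = 28*bias + 113.
Require 28*bias + 113 ≥ 253, so bias ≥ 5.
The smallest integer in [0, 10] satisfying this is 5.

bias = 5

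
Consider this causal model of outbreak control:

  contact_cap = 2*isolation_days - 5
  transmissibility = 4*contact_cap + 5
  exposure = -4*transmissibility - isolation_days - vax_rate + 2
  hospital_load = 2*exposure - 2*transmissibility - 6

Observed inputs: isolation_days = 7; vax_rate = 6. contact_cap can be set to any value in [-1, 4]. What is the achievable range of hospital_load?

-238 to -38

Intervening on contact_cap fixes its value directly, overriding its dependence on isolation_days.
Substituting into the exposure equation gives exposure = -16*contact_cap - 31.
So hospital_load = -40*contact_cap - 78.
Linear in contact_cap, so extremes are at the endpoints: contact_cap = -1 gives hospital_load = -38; contact_cap = 4 gives hospital_load = -238.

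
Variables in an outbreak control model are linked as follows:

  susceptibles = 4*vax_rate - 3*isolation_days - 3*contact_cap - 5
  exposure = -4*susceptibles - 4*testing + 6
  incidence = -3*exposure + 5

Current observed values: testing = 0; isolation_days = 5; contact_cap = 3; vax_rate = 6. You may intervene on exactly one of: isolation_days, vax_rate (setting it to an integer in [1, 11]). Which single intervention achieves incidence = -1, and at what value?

set isolation_days = 3

Intervening on isolation_days: with other inputs at their observed values, incidence = -36*isolation_days + 107. Solving for -1 gives isolation_days = 3, within [1, 11].
Intervening on vax_rate: incidence = 48*vax_rate - 361. Reaching -1 requires vax_rate = 15/2, not an integer.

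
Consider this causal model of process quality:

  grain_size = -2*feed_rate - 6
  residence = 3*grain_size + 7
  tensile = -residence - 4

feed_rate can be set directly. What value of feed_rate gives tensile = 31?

feed_rate = 4

Substituting into the residence equation gives residence = -6*feed_rate - 11.
This gives tensile = 6*feed_rate + 7.
Solve 6*feed_rate + 7 = 31: feed_rate = (31 - 7) / 6 = 4.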